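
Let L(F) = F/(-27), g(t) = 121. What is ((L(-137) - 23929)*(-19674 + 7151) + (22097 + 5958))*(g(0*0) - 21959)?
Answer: -176668093188634/27 ≈ -6.5433e+12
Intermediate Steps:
L(F) = -F/27 (L(F) = F*(-1/27) = -F/27)
((L(-137) - 23929)*(-19674 + 7151) + (22097 + 5958))*(g(0*0) - 21959) = ((-1/27*(-137) - 23929)*(-19674 + 7151) + (22097 + 5958))*(121 - 21959) = ((137/27 - 23929)*(-12523) + 28055)*(-21838) = (-645946/27*(-12523) + 28055)*(-21838) = (8089181758/27 + 28055)*(-21838) = (8089939243/27)*(-21838) = -176668093188634/27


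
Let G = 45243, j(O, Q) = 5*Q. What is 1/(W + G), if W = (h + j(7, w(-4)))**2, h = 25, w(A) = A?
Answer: 1/45268 ≈ 2.2091e-5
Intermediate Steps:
W = 25 (W = (25 + 5*(-4))**2 = (25 - 20)**2 = 5**2 = 25)
1/(W + G) = 1/(25 + 45243) = 1/45268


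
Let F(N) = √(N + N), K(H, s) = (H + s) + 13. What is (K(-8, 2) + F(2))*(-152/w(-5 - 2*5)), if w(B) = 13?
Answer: -1368/13 ≈ -105.23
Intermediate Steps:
K(H, s) = 13 + H + s
F(N) = √2*√N (F(N) = √(2*N) = √2*√N)
(K(-8, 2) + F(2))*(-152/w(-5 - 2*5)) = ((13 - 8 + 2) + √2*√2)*(-152/13) = (7 + 2)*(-152*1/13) = 9*(-152/13) = -1368/13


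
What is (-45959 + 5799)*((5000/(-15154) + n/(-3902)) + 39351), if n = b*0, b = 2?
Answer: -11974106684320/7577 ≈ -1.5803e+9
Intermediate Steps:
n = 0 (n = 2*0 = 0)
(-45959 + 5799)*((5000/(-15154) + n/(-3902)) + 39351) = (-45959 + 5799)*((5000/(-15154) + 0/(-3902)) + 39351) = -40160*((5000*(-1/15154) + 0*(-1/3902)) + 39351) = -40160*((-2500/7577 + 0) + 39351) = -40160*(-2500/7577 + 39351) = -40160*298160027/7577 = -11974106684320/7577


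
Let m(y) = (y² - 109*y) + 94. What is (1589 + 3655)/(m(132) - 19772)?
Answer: -2622/8321 ≈ -0.31511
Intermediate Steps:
m(y) = 94 + y² - 109*y
(1589 + 3655)/(m(132) - 19772) = (1589 + 3655)/((94 + 132² - 109*132) - 19772) = 5244/((94 + 17424 - 14388) - 19772) = 5244/(3130 - 19772) = 5244/(-16642) = 5244*(-1/16642) = -2622/8321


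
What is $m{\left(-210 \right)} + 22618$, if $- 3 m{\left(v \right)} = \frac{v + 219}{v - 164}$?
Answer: $\frac{8459135}{374} \approx 22618.0$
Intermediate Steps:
$m{\left(v \right)} = - \frac{219 + v}{3 \left(-164 + v\right)}$ ($m{\left(v \right)} = - \frac{\left(v + 219\right) \frac{1}{v - 164}}{3} = - \frac{\left(219 + v\right) \frac{1}{-164 + v}}{3} = - \frac{\frac{1}{-164 + v} \left(219 + v\right)}{3} = - \frac{219 + v}{3 \left(-164 + v\right)}$)
$m{\left(-210 \right)} + 22618 = \frac{-219 - -210}{3 \left(-164 - 210\right)} + 22618 = \frac{-219 + 210}{3 \left(-374\right)} + 22618 = \frac{1}{3} \left(- \frac{1}{374}\right) \left(-9\right) + 22618 = \frac{3}{374} + 22618 = \frac{8459135}{374}$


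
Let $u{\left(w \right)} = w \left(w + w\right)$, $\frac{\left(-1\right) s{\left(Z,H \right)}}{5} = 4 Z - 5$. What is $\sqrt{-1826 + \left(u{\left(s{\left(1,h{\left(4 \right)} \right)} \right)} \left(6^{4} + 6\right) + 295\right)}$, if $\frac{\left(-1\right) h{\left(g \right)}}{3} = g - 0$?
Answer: $\sqrt{63569} \approx 252.13$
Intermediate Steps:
$h{\left(g \right)} = - 3 g$ ($h{\left(g \right)} = - 3 \left(g - 0\right) = - 3 \left(g + 0\right) = - 3 g$)
$s{\left(Z,H \right)} = 25 - 20 Z$ ($s{\left(Z,H \right)} = - 5 \left(4 Z - 5\right) = - 5 \left(-5 + 4 Z\right) = 25 - 20 Z$)
$u{\left(w \right)} = 2 w^{2}$ ($u{\left(w \right)} = w 2 w = 2 w^{2}$)
$\sqrt{-1826 + \left(u{\left(s{\left(1,h{\left(4 \right)} \right)} \right)} \left(6^{4} + 6\right) + 295\right)} = \sqrt{-1826 + \left(2 \left(25 - 20\right)^{2} \left(6^{4} + 6\right) + 295\right)} = \sqrt{-1826 + \left(2 \left(25 - 20\right)^{2} \left(1296 + 6\right) + 295\right)} = \sqrt{-1826 + \left(2 \cdot 5^{2} \cdot 1302 + 295\right)} = \sqrt{-1826 + \left(2 \cdot 25 \cdot 1302 + 295\right)} = \sqrt{-1826 + \left(50 \cdot 1302 + 295\right)} = \sqrt{-1826 + \left(65100 + 295\right)} = \sqrt{-1826 + 65395} = \sqrt{63569}$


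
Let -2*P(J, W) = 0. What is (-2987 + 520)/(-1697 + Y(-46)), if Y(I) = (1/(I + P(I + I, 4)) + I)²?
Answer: -5220172/890837 ≈ -5.8598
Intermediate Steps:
P(J, W) = 0 (P(J, W) = -½*0 = 0)
Y(I) = (I + 1/I)² (Y(I) = (1/(I + 0) + I)² = (1/I + I)² = (I + 1/I)²)
(-2987 + 520)/(-1697 + Y(-46)) = (-2987 + 520)/(-1697 + (1 + (-46)²)²/(-46)²) = -2467/(-1697 + (1 + 2116)²/2116) = -2467/(-1697 + (1/2116)*2117²) = -2467/(-1697 + (1/2116)*4481689) = -2467/(-1697 + 4481689/2116) = -2467/890837/2116 = -2467*2116/890837 = -5220172/890837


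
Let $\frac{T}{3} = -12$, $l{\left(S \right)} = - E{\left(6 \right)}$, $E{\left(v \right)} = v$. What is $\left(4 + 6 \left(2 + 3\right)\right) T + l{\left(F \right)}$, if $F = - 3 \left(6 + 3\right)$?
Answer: $-1230$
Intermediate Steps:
$F = -27$ ($F = \left(-3\right) 9 = -27$)
$l{\left(S \right)} = -6$ ($l{\left(S \right)} = \left(-1\right) 6 = -6$)
$T = -36$ ($T = 3 \left(-12\right) = -36$)
$\left(4 + 6 \left(2 + 3\right)\right) T + l{\left(F \right)} = \left(4 + 6 \left(2 + 3\right)\right) \left(-36\right) - 6 = \left(4 + 6 \cdot 5\right) \left(-36\right) - 6 = \left(4 + 30\right) \left(-36\right) - 6 = 34 \left(-36\right) - 6 = -1224 - 6 = -1230$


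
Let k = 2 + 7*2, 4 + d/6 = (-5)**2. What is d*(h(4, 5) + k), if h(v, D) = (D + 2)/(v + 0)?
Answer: 4473/2 ≈ 2236.5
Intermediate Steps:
d = 126 (d = -24 + 6*(-5)**2 = -24 + 6*25 = -24 + 150 = 126)
k = 16 (k = 2 + 14 = 16)
h(v, D) = (2 + D)/v
d*(h(4, 5) + k) = 126*((2 + 5)/4 + 16) = 126*((1/4)*7 + 16) = 126*(7/4 + 16) = 126*(71/4) = 4473/2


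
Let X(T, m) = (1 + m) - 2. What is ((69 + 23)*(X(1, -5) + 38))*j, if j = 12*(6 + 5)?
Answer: 388608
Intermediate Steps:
X(T, m) = -1 + m
j = 132 (j = 12*11 = 132)
((69 + 23)*(X(1, -5) + 38))*j = ((69 + 23)*((-1 - 5) + 38))*132 = (92*(-6 + 38))*132 = (92*32)*132 = 2944*132 = 388608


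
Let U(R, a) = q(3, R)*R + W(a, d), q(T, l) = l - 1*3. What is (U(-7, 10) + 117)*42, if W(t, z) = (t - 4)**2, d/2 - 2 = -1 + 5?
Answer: 9366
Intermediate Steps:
q(T, l) = -3 + l (q(T, l) = l - 3 = -3 + l)
d = 12 (d = 4 + 2*(-1 + 5) = 4 + 2*4 = 4 + 8 = 12)
W(t, z) = (-4 + t)**2
U(R, a) = (-4 + a)**2 + R*(-3 + R) (U(R, a) = (-3 + R)*R + (-4 + a)**2 = R*(-3 + R) + (-4 + a)**2 = (-4 + a)**2 + R*(-3 + R))
(U(-7, 10) + 117)*42 = (((-4 + 10)**2 - 7*(-3 - 7)) + 117)*42 = ((6**2 - 7*(-10)) + 117)*42 = ((36 + 70) + 117)*42 = (106 + 117)*42 = 223*42 = 9366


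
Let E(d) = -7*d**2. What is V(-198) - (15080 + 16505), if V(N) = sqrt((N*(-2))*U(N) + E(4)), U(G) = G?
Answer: -31585 + 2*I*sqrt(19630) ≈ -31585.0 + 280.21*I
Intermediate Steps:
V(N) = sqrt(-112 - 2*N**2) (V(N) = sqrt((N*(-2))*N - 7*4**2) = sqrt((-2*N)*N - 7*16) = sqrt(-2*N**2 - 112) = sqrt(-112 - 2*N**2))
V(-198) - (15080 + 16505) = sqrt(-112 - 2*(-198)**2) - (15080 + 16505) = sqrt(-112 - 2*39204) - 1*31585 = sqrt(-112 - 78408) - 31585 = sqrt(-78520) - 31585 = 2*I*sqrt(19630) - 31585 = -31585 + 2*I*sqrt(19630)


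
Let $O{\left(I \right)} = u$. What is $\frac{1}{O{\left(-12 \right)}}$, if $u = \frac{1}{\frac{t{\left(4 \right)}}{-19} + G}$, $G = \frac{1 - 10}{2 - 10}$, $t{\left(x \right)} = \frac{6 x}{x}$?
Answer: $\frac{123}{152} \approx 0.80921$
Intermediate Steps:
$t{\left(x \right)} = 6$
$G = \frac{9}{8}$ ($G = - \frac{9}{-8} = \left(-9\right) \left(- \frac{1}{8}\right) = \frac{9}{8} \approx 1.125$)
$u = \frac{152}{123}$ ($u = \frac{1}{\frac{6}{-19} + \frac{9}{8}} = \frac{1}{6 \left(- \frac{1}{19}\right) + \frac{9}{8}} = \frac{1}{- \frac{6}{19} + \frac{9}{8}} = \frac{1}{\frac{123}{152}} = \frac{152}{123} \approx 1.2358$)
$O{\left(I \right)} = \frac{152}{123}$
$\frac{1}{O{\left(-12 \right)}} = \frac{1}{\frac{152}{123}} = \frac{123}{152}$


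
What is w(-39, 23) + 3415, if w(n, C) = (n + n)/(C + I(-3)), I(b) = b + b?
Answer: 57977/17 ≈ 3410.4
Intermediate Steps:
I(b) = 2*b
w(n, C) = 2*n/(-6 + C) (w(n, C) = (n + n)/(C + 2*(-3)) = (2*n)/(C - 6) = (2*n)/(-6 + C) = 2*n/(-6 + C))
w(-39, 23) + 3415 = 2*(-39)/(-6 + 23) + 3415 = 2*(-39)/17 + 3415 = 2*(-39)*(1/17) + 3415 = -78/17 + 3415 = 57977/17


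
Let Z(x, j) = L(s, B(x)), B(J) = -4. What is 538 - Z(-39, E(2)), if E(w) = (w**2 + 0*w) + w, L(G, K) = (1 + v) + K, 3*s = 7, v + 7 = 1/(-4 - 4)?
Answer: 4385/8 ≈ 548.13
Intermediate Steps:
v = -57/8 (v = -7 + 1/(-4 - 4) = -7 + 1/(-8) = -7 - 1/8 = -57/8 ≈ -7.1250)
s = 7/3 (s = (1/3)*7 = 7/3 ≈ 2.3333)
L(G, K) = -49/8 + K (L(G, K) = (1 - 57/8) + K = -49/8 + K)
E(w) = w + w**2 (E(w) = (w**2 + 0) + w = w**2 + w = w + w**2)
Z(x, j) = -81/8 (Z(x, j) = -49/8 - 4 = -81/8)
538 - Z(-39, E(2)) = 538 - 1*(-81/8) = 538 + 81/8 = 4385/8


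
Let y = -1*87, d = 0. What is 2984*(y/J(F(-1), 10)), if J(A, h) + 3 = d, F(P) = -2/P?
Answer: 86536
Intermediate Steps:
J(A, h) = -3 (J(A, h) = -3 + 0 = -3)
y = -87
2984*(y/J(F(-1), 10)) = 2984*(-87/(-3)) = 2984*(-87*(-⅓)) = 2984*29 = 86536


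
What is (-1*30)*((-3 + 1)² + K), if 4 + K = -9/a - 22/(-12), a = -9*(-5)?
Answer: -49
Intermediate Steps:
a = 45
K = -71/30 (K = -4 + (-9/45 - 22/(-12)) = -4 + (-9*1/45 - 22*(-1/12)) = -4 + (-⅕ + 11/6) = -4 + 49/30 = -71/30 ≈ -2.3667)
(-1*30)*((-3 + 1)² + K) = (-1*30)*((-3 + 1)² - 71/30) = -30*((-2)² - 71/30) = -30*(4 - 71/30) = -30*49/30 = -49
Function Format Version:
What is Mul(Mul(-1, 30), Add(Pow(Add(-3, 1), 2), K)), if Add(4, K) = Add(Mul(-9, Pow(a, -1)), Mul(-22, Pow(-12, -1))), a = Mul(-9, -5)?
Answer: -49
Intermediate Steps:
a = 45
K = Rational(-71, 30) (K = Add(-4, Add(Mul(-9, Pow(45, -1)), Mul(-22, Pow(-12, -1)))) = Add(-4, Add(Mul(-9, Rational(1, 45)), Mul(-22, Rational(-1, 12)))) = Add(-4, Add(Rational(-1, 5), Rational(11, 6))) = Add(-4, Rational(49, 30)) = Rational(-71, 30) ≈ -2.3667)
Mul(Mul(-1, 30), Add(Pow(Add(-3, 1), 2), K)) = Mul(Mul(-1, 30), Add(Pow(Add(-3, 1), 2), Rational(-71, 30))) = Mul(-30, Add(Pow(-2, 2), Rational(-71, 30))) = Mul(-30, Add(4, Rational(-71, 30))) = Mul(-30, Rational(49, 30)) = -49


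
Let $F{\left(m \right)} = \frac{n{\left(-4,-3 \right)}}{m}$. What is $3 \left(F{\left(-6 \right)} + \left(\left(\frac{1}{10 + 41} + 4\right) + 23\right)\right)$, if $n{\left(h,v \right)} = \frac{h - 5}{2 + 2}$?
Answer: $\frac{11177}{136} \approx 82.184$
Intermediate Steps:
$n{\left(h,v \right)} = - \frac{5}{4} + \frac{h}{4}$ ($n{\left(h,v \right)} = \frac{-5 + h}{4} = \left(-5 + h\right) \frac{1}{4} = - \frac{5}{4} + \frac{h}{4}$)
$F{\left(m \right)} = - \frac{9}{4 m}$ ($F{\left(m \right)} = \frac{- \frac{5}{4} + \frac{1}{4} \left(-4\right)}{m} = \frac{- \frac{5}{4} - 1}{m} = - \frac{9}{4 m}$)
$3 \left(F{\left(-6 \right)} + \left(\left(\frac{1}{10 + 41} + 4\right) + 23\right)\right) = 3 \left(- \frac{9}{4 \left(-6\right)} + \left(\left(\frac{1}{10 + 41} + 4\right) + 23\right)\right) = 3 \left(\left(- \frac{9}{4}\right) \left(- \frac{1}{6}\right) + \left(\left(\frac{1}{51} + 4\right) + 23\right)\right) = 3 \left(\frac{3}{8} + \left(\left(\frac{1}{51} + 4\right) + 23\right)\right) = 3 \left(\frac{3}{8} + \left(\frac{205}{51} + 23\right)\right) = 3 \left(\frac{3}{8} + \frac{1378}{51}\right) = 3 \cdot \frac{11177}{408} = \frac{11177}{136}$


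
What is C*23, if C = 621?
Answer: 14283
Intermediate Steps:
C*23 = 621*23 = 14283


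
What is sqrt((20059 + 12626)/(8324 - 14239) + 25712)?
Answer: sqrt(212875313)/91 ≈ 160.33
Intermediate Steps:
sqrt((20059 + 12626)/(8324 - 14239) + 25712) = sqrt(32685/(-5915) + 25712) = sqrt(32685*(-1/5915) + 25712) = sqrt(-6537/1183 + 25712) = sqrt(30410759/1183) = sqrt(212875313)/91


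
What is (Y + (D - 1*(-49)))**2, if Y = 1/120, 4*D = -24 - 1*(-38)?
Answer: 39702601/14400 ≈ 2757.1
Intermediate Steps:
D = 7/2 (D = (-24 - 1*(-38))/4 = (-24 + 38)/4 = (1/4)*14 = 7/2 ≈ 3.5000)
Y = 1/120 ≈ 0.0083333
(Y + (D - 1*(-49)))**2 = (1/120 + (7/2 - 1*(-49)))**2 = (1/120 + (7/2 + 49))**2 = (1/120 + 105/2)**2 = (6301/120)**2 = 39702601/14400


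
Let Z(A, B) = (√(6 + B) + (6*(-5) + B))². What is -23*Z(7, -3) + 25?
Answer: -25091 + 1518*√3 ≈ -22462.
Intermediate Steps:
Z(A, B) = (-30 + B + √(6 + B))² (Z(A, B) = (√(6 + B) + (-30 + B))² = (-30 + B + √(6 + B))²)
-23*Z(7, -3) + 25 = -23*(-30 - 3 + √(6 - 3))² + 25 = -23*(-30 - 3 + √3)² + 25 = -23*(-33 + √3)² + 25 = 25 - 23*(-33 + √3)²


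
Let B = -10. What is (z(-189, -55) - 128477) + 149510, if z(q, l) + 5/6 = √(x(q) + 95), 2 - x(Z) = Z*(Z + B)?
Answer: 126193/6 + I*√37514 ≈ 21032.0 + 193.69*I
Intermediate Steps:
x(Z) = 2 - Z*(-10 + Z) (x(Z) = 2 - Z*(Z - 10) = 2 - Z*(-10 + Z))
z(q, l) = -⅚ + √(97 - q² + 10*q) (z(q, l) = -⅚ + √((2 - q² + 10*q) + 95) = -⅚ + √(97 - q² + 10*q))
(z(-189, -55) - 128477) + 149510 = ((-⅚ + √(97 - 1*(-189)² + 10*(-189))) - 128477) + 149510 = ((-⅚ + √(97 - 1*35721 - 1890)) - 128477) + 149510 = ((-⅚ + √(97 - 35721 - 1890)) - 128477) + 149510 = ((-⅚ + √(-37514)) - 128477) + 149510 = ((-⅚ + I*√37514) - 128477) + 149510 = (-770867/6 + I*√37514) + 149510 = 126193/6 + I*√37514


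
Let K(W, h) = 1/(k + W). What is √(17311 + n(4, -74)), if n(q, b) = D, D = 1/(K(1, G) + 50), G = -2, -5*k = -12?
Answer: √1406087590/285 ≈ 131.57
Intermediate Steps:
k = 12/5 (k = -⅕*(-12) = 12/5 ≈ 2.4000)
K(W, h) = 1/(12/5 + W)
D = 17/855 (D = 1/(5/(12 + 5*1) + 50) = 1/(5/(12 + 5) + 50) = 1/(5/17 + 50) = 1/(855/17) = 17/855 ≈ 0.019883)
n(q, b) = 17/855
√(17311 + n(4, -74)) = √(17311 + 17/855) = √(14800922/855) = √1406087590/285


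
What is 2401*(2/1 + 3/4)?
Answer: 26411/4 ≈ 6602.8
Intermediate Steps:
2401*(2/1 + 3/4) = 2401*(2*1 + 3*(¼)) = 2401*(2 + ¾) = 2401*(11/4) = 26411/4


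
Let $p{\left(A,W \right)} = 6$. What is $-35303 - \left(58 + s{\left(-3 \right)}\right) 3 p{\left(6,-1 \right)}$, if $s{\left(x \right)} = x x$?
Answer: $-36509$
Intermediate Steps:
$s{\left(x \right)} = x^{2}$
$-35303 - \left(58 + s{\left(-3 \right)}\right) 3 p{\left(6,-1 \right)} = -35303 - \left(58 + \left(-3\right)^{2}\right) 3 \cdot 6 = -35303 - \left(58 + 9\right) 18 = -35303 - 67 \cdot 18 = -35303 - 1206 = -36509$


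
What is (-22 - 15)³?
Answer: -50653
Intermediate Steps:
(-22 - 15)³ = (-37)³ = -50653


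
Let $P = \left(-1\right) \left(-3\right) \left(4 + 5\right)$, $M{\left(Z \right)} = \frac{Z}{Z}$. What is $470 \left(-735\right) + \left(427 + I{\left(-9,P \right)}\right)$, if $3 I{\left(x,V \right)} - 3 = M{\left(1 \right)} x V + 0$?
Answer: $-345103$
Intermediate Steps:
$M{\left(Z \right)} = 1$
$P = 27$ ($P = 3 \cdot 9 = 27$)
$I{\left(x,V \right)} = 1 + \frac{V x}{3}$ ($I{\left(x,V \right)} = 1 + \frac{1 x V + 0}{3} = 1 + \frac{x V + 0}{3} = 1 + \frac{V x + 0}{3} = 1 + \frac{V x}{3}$)
$470 \left(-735\right) + \left(427 + I{\left(-9,P \right)}\right) = 470 \left(-735\right) + \left(427 + \left(1 + \frac{1}{3} \cdot 27 \left(-9\right)\right)\right) = -345450 + \left(427 + \left(1 - 81\right)\right) = -345450 + \left(427 - 80\right) = -345450 + 347 = -345103$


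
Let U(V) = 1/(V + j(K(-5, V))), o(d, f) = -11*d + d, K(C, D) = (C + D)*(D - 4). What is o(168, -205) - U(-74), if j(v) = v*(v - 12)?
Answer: -63665659681/37896226 ≈ -1680.0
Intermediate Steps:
K(C, D) = (-4 + D)*(C + D) (K(C, D) = (C + D)*(-4 + D) = (-4 + D)*(C + D))
o(d, f) = -10*d
j(v) = v*(-12 + v)
U(V) = 1/(V + (8 + V² - 9*V)*(20 + V² - 9*V)) (U(V) = 1/(V + (V² - 4*(-5) - 4*V - 5*V)*(-12 + (V² - 4*(-5) - 4*V - 5*V))) = 1/(V + (V² + 20 - 4*V - 5*V)*(-12 + (V² + 20 - 4*V - 5*V))) = 1/(V + (20 + V² - 9*V)*(-12 + (20 + V² - 9*V))) = 1/(V + (20 + V² - 9*V)*(8 + V² - 9*V)) = 1/(V + (8 + V² - 9*V)*(20 + V² - 9*V)))
o(168, -205) - U(-74) = -10*168 - 1/(-74 + (8 + (-74)² - 9*(-74))*(20 + (-74)² - 9*(-74))) = -1680 - 1/(-74 + (8 + 5476 + 666)*(20 + 5476 + 666)) = -1680 - 1/(-74 + 6150*6162) = -1680 - 1/(-74 + 37896300) = -1680 - 1/37896226 = -63665659681/37896226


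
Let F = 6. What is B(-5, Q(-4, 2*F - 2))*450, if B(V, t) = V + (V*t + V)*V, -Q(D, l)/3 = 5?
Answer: -159750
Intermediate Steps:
Q(D, l) = -15 (Q(D, l) = -3*5 = -15)
B(V, t) = V + V*(V + V*t) (B(V, t) = V + (V + V*t)*V = V + V*(V + V*t))
B(-5, Q(-4, 2*F - 2))*450 = -5*(1 - 5 - 5*(-15))*450 = -5*(1 - 5 + 75)*450 = -5*71*450 = -355*450 = -159750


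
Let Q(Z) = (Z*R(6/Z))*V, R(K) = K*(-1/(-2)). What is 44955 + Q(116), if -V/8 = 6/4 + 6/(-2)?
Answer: 44991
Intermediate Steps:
V = 12 (V = -8*(6/4 + 6/(-2)) = -8*(6*(¼) + 6*(-½)) = -8*(3/2 - 3) = -8*(-3/2) = 12)
R(K) = K/2 (R(K) = K*(-1*(-½)) = K*(½) = K/2)
Q(Z) = 36 (Q(Z) = (Z*((6/Z)/2))*12 = (Z*(3/Z))*12 = 3*12 = 36)
44955 + Q(116) = 44955 + 36 = 44991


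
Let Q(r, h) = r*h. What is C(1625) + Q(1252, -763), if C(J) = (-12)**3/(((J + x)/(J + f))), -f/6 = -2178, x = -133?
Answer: -362665324/373 ≈ -9.7229e+5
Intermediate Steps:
f = 13068 (f = -6*(-2178) = 13068)
Q(r, h) = h*r
C(J) = -1728*(13068 + J)/(-133 + J) (C(J) = (-12)**3/(((J - 133)/(J + 13068))) = -1728*(13068 + J)/(-133 + J))
C(1625) + Q(1252, -763) = 1728*(-13068 - 1*1625)/(-133 + 1625) - 763*1252 = 1728*(-13068 - 1625)/1492 - 955276 = 1728*(1/1492)*(-14693) - 955276 = -6347376/373 - 955276 = -362665324/373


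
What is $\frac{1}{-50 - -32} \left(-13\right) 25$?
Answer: $\frac{325}{18} \approx 18.056$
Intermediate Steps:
$\frac{1}{-50 - -32} \left(-13\right) 25 = \frac{1}{-50 + 32} \left(-13\right) 25 = \frac{1}{-18} \left(-13\right) 25 = \left(- \frac{1}{18}\right) \left(-13\right) 25 = \frac{13}{18} \cdot 25 = \frac{325}{18}$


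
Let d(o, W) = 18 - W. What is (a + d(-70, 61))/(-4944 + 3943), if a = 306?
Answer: -263/1001 ≈ -0.26274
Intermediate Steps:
(a + d(-70, 61))/(-4944 + 3943) = (306 + (18 - 1*61))/(-4944 + 3943) = (306 + (18 - 61))/(-1001) = (306 - 43)*(-1/1001) = 263*(-1/1001) = -263/1001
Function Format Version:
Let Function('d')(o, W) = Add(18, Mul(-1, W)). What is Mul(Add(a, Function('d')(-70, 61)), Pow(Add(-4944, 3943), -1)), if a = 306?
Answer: Rational(-263, 1001) ≈ -0.26274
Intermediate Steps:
Mul(Add(a, Function('d')(-70, 61)), Pow(Add(-4944, 3943), -1)) = Mul(Add(306, Add(18, Mul(-1, 61))), Pow(Add(-4944, 3943), -1)) = Mul(Add(306, Add(18, -61)), Pow(-1001, -1)) = Mul(Add(306, -43), Rational(-1, 1001)) = Mul(263, Rational(-1, 1001)) = Rational(-263, 1001)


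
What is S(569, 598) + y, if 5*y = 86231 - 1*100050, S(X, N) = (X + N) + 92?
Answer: -7524/5 ≈ -1504.8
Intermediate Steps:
S(X, N) = 92 + N + X (S(X, N) = (N + X) + 92 = 92 + N + X)
y = -13819/5 (y = (86231 - 1*100050)/5 = (86231 - 100050)/5 = (⅕)*(-13819) = -13819/5 ≈ -2763.8)
S(569, 598) + y = (92 + 598 + 569) - 13819/5 = 1259 - 13819/5 = -7524/5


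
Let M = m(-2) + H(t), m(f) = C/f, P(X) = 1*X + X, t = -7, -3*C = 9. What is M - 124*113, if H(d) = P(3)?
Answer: -28009/2 ≈ -14005.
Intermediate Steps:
C = -3 (C = -1/3*9 = -3)
P(X) = 2*X (P(X) = X + X = 2*X)
m(f) = -3/f
H(d) = 6 (H(d) = 2*3 = 6)
M = 15/2 (M = -3/(-2) + 6 = -3*(-1/2) + 6 = 3/2 + 6 = 15/2 ≈ 7.5000)
M - 124*113 = 15/2 - 124*113 = 15/2 - 14012 = -28009/2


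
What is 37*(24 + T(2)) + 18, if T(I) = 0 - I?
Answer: 832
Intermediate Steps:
T(I) = -I
37*(24 + T(2)) + 18 = 37*(24 - 1*2) + 18 = 37*(24 - 2) + 18 = 37*22 + 18 = 814 + 18 = 832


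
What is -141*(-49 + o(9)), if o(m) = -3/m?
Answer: 6956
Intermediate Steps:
-141*(-49 + o(9)) = -141*(-49 - 3/9) = -141*(-49 - 3*⅑) = -141*(-49 - ⅓) = -141*(-148/3) = 6956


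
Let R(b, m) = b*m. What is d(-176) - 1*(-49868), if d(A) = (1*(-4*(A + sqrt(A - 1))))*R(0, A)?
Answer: 49868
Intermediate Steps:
d(A) = 0 (d(A) = (1*(-4*(A + sqrt(A - 1))))*(0*A) = (1*(-4*(A + sqrt(-1 + A))))*0 = (1*(-4*A - 4*sqrt(-1 + A)))*0 = (-4*A - 4*sqrt(-1 + A))*0 = 0)
d(-176) - 1*(-49868) = 0 - 1*(-49868) = 0 + 49868 = 49868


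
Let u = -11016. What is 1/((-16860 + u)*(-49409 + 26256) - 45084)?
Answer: 1/645367944 ≈ 1.5495e-9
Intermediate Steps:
1/((-16860 + u)*(-49409 + 26256) - 45084) = 1/((-16860 - 11016)*(-49409 + 26256) - 45084) = 1/(-27876*(-23153) - 45084) = 1/(645413028 - 45084) = 1/645367944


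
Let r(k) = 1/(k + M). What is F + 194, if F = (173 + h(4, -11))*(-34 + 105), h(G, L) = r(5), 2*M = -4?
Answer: 37502/3 ≈ 12501.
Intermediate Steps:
M = -2 (M = (1/2)*(-4) = -2)
r(k) = 1/(-2 + k) (r(k) = 1/(k - 2) = 1/(-2 + k))
h(G, L) = 1/3 (h(G, L) = 1/(-2 + 5) = 1/3)
F = 36920/3 (F = (173 + 1/3)*(-34 + 105) = (520/3)*71 = 36920/3 ≈ 12307.)
F + 194 = 36920/3 + 194 = 37502/3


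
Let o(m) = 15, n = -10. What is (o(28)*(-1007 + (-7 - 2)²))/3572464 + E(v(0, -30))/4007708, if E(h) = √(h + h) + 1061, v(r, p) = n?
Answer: -6484584977/1789674069064 + I*√5/2003854 ≈ -0.0036233 + 1.1159e-6*I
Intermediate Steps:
v(r, p) = -10
E(h) = 1061 + √2*√h (E(h) = √(2*h) + 1061 = √2*√h + 1061 = 1061 + √2*√h)
(o(28)*(-1007 + (-7 - 2)²))/3572464 + E(v(0, -30))/4007708 = (15*(-1007 + (-7 - 2)²))/3572464 + (1061 + √2*√(-10))/4007708 = (15*(-1007 + (-9)²))*(1/3572464) + (1061 + √2*(I*√10))*(1/4007708) = (15*(-1007 + 81))*(1/3572464) + (1061 + 2*I*√5)*(1/4007708) = (15*(-926))*(1/3572464) + (1061/4007708 + I*√5/2003854) = -13890*1/3572464 + (1061/4007708 + I*√5/2003854) = -6945/1786232 + (1061/4007708 + I*√5/2003854) = -6484584977/1789674069064 + I*√5/2003854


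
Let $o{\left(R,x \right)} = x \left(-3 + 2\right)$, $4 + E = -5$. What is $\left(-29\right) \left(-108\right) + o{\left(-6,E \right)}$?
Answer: $3141$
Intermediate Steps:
$E = -9$ ($E = -4 - 5 = -9$)
$o{\left(R,x \right)} = - x$ ($o{\left(R,x \right)} = x \left(-1\right) = - x$)
$\left(-29\right) \left(-108\right) + o{\left(-6,E \right)} = \left(-29\right) \left(-108\right) - -9 = 3132 + 9 = 3141$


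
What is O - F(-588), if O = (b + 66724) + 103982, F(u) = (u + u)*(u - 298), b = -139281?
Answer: -1010511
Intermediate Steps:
F(u) = 2*u*(-298 + u) (F(u) = (2*u)*(-298 + u) = 2*u*(-298 + u))
O = 31425 (O = (-139281 + 66724) + 103982 = -72557 + 103982 = 31425)
O - F(-588) = 31425 - 2*(-588)*(-298 - 588) = 31425 - 2*(-588)*(-886) = 31425 - 1*1041936 = 31425 - 1041936 = -1010511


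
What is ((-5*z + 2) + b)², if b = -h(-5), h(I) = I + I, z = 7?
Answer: 529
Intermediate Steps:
h(I) = 2*I
b = 10 (b = -2*(-5) = -1*(-10) = 10)
((-5*z + 2) + b)² = ((-5*7 + 2) + 10)² = ((-35 + 2) + 10)² = (-33 + 10)² = (-23)² = 529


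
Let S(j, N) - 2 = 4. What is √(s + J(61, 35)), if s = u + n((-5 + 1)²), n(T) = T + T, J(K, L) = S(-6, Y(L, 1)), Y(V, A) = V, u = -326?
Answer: 12*I*√2 ≈ 16.971*I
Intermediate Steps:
S(j, N) = 6 (S(j, N) = 2 + 4 = 6)
J(K, L) = 6
n(T) = 2*T
s = -294 (s = -326 + 2*(-5 + 1)² = -326 + 2*(-4)² = -326 + 2*16 = -326 + 32 = -294)
√(s + J(61, 35)) = √(-294 + 6) = √(-288) = 12*I*√2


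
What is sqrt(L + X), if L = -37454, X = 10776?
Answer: I*sqrt(26678) ≈ 163.33*I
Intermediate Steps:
sqrt(L + X) = sqrt(-37454 + 10776) = sqrt(-26678) = I*sqrt(26678)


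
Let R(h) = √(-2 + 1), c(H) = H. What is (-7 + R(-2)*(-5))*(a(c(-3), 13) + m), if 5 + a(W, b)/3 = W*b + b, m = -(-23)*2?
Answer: 329 + 235*I ≈ 329.0 + 235.0*I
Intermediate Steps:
m = 46 (m = -1*(-46) = 46)
R(h) = I (R(h) = √(-1) = I)
a(W, b) = -15 + 3*b + 3*W*b (a(W, b) = -15 + 3*(W*b + b) = -15 + 3*(b + W*b) = -15 + (3*b + 3*W*b) = -15 + 3*b + 3*W*b)
(-7 + R(-2)*(-5))*(a(c(-3), 13) + m) = (-7 + I*(-5))*((-15 + 3*13 + 3*(-3)*13) + 46) = (-7 - 5*I)*((-15 + 39 - 117) + 46) = (-7 - 5*I)*(-93 + 46) = (-7 - 5*I)*(-47) = 329 + 235*I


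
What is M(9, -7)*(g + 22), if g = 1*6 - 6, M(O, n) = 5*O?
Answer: 990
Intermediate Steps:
g = 0 (g = 6 - 6 = 0)
M(9, -7)*(g + 22) = (5*9)*(0 + 22) = 45*22 = 990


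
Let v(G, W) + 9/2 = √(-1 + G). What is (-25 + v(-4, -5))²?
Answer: 3461/4 - 59*I*√5 ≈ 865.25 - 131.93*I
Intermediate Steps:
v(G, W) = -9/2 + √(-1 + G)
(-25 + v(-4, -5))² = (-25 + (-9/2 + √(-1 - 4)))² = (-25 + (-9/2 + √(-5)))² = (-25 + (-9/2 + I*√5))² = (-59/2 + I*√5)²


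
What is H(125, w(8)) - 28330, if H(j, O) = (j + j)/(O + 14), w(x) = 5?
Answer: -538020/19 ≈ -28317.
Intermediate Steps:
H(j, O) = 2*j/(14 + O) (H(j, O) = (2*j)/(14 + O) = 2*j/(14 + O))
H(125, w(8)) - 28330 = 2*125/(14 + 5) - 28330 = 2*125/19 - 28330 = 2*125*(1/19) - 28330 = 250/19 - 28330 = -538020/19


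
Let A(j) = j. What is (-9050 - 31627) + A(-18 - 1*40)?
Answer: -40735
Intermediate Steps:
(-9050 - 31627) + A(-18 - 1*40) = (-9050 - 31627) + (-18 - 1*40) = -40677 + (-18 - 40) = -40677 - 58 = -40735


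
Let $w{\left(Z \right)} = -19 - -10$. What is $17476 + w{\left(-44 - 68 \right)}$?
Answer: $17467$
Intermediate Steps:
$w{\left(Z \right)} = -9$ ($w{\left(Z \right)} = -19 + 10 = -9$)
$17476 + w{\left(-44 - 68 \right)} = 17476 - 9 = 17467$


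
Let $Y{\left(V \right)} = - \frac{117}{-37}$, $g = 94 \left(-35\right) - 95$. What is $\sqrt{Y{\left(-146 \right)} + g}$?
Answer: $\frac{2 i \sqrt{1157434}}{37} \approx 58.154 i$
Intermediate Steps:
$g = -3385$ ($g = -3290 - 95 = -3385$)
$Y{\left(V \right)} = \frac{117}{37}$ ($Y{\left(V \right)} = \left(-117\right) \left(- \frac{1}{37}\right) = \frac{117}{37}$)
$\sqrt{Y{\left(-146 \right)} + g} = \sqrt{\frac{117}{37} - 3385} = \sqrt{- \frac{125128}{37}} = \frac{2 i \sqrt{1157434}}{37}$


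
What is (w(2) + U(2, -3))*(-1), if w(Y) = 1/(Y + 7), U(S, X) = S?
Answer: -19/9 ≈ -2.1111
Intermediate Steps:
w(Y) = 1/(7 + Y)
(w(2) + U(2, -3))*(-1) = (1/(7 + 2) + 2)*(-1) = (1/9 + 2)*(-1) = (⅑ + 2)*(-1) = (19/9)*(-1) = -19/9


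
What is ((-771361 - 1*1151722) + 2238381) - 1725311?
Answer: -1410013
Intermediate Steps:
((-771361 - 1*1151722) + 2238381) - 1725311 = ((-771361 - 1151722) + 2238381) - 1725311 = (-1923083 + 2238381) - 1725311 = 315298 - 1725311 = -1410013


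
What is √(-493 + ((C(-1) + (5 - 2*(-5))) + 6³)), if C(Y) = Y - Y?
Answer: I*√262 ≈ 16.186*I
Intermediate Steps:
C(Y) = 0
√(-493 + ((C(-1) + (5 - 2*(-5))) + 6³)) = √(-493 + ((0 + (5 - 2*(-5))) + 6³)) = √(-493 + ((0 + (5 + 10)) + 216)) = √(-493 + ((0 + 15) + 216)) = √(-493 + (15 + 216)) = √(-493 + 231) = √(-262) = I*√262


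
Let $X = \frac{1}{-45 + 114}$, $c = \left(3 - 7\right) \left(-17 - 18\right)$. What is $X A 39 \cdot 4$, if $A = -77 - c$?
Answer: $- \frac{11284}{23} \approx -490.61$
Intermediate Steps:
$c = 140$ ($c = \left(-4\right) \left(-35\right) = 140$)
$X = \frac{1}{69} \approx 0.014493$
$A = -217$ ($A = -77 - 140 = -217$)
$X A 39 \cdot 4 = \frac{1}{69} \left(-217\right) 39 \cdot 4 = \left(- \frac{217}{69}\right) 156 = - \frac{11284}{23}$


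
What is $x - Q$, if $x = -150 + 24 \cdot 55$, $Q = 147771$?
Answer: $-146601$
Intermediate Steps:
$x = 1170$ ($x = -150 + 1320 = 1170$)
$x - Q = 1170 - 147771 = -146601$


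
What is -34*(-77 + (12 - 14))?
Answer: 2686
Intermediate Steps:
-34*(-77 + (12 - 14)) = -34*(-77 - 2) = -34*(-79) = 2686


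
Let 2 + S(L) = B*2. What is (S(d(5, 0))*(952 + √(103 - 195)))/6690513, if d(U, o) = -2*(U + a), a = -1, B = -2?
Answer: -1904/2230171 - 4*I*√23/2230171 ≈ -0.00085375 - 8.6017e-6*I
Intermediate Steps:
d(U, o) = 2 - 2*U (d(U, o) = -2*(U - 1) = -2*(-1 + U) = 2 - 2*U)
S(L) = -6 (S(L) = -2 - 2*2 = -2 - 4 = -6)
(S(d(5, 0))*(952 + √(103 - 195)))/6690513 = -6*(952 + √(103 - 195))/6690513 = -6*(952 + √(-92))*(1/6690513) = -6*(952 + 2*I*√23)*(1/6690513) = (-5712 - 12*I*√23)*(1/6690513) = -1904/2230171 - 4*I*√23/2230171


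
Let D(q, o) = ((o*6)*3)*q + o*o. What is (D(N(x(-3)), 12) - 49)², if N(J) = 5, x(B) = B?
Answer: 1380625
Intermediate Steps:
D(q, o) = o² + 18*o*q (D(q, o) = ((6*o)*3)*q + o² = (18*o)*q + o² = 18*o*q + o² = o² + 18*o*q)
(D(N(x(-3)), 12) - 49)² = (12*(12 + 18*5) - 49)² = (12*(12 + 90) - 49)² = (12*102 - 49)² = (1224 - 49)² = 1175² = 1380625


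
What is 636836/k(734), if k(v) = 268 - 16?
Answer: 159209/63 ≈ 2527.1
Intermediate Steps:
k(v) = 252
636836/k(734) = 636836/252 = 636836*(1/252) = 159209/63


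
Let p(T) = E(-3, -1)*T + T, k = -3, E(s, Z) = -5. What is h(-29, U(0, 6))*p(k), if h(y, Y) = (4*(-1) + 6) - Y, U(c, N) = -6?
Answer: 96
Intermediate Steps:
h(y, Y) = 2 - Y (h(y, Y) = (-4 + 6) - Y = 2 - Y)
p(T) = -4*T (p(T) = -5*T + T = -4*T)
h(-29, U(0, 6))*p(k) = (2 - 1*(-6))*(-4*(-3)) = (2 + 6)*12 = 8*12 = 96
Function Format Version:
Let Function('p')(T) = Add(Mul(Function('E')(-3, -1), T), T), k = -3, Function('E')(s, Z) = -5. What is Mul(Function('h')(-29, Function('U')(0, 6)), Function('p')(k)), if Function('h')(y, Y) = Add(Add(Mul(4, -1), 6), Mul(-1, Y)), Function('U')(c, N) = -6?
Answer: 96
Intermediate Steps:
Function('h')(y, Y) = Add(2, Mul(-1, Y)) (Function('h')(y, Y) = Add(Add(-4, 6), Mul(-1, Y)) = Add(2, Mul(-1, Y)))
Function('p')(T) = Mul(-4, T) (Function('p')(T) = Add(Mul(-5, T), T) = Mul(-4, T))
Mul(Function('h')(-29, Function('U')(0, 6)), Function('p')(k)) = Mul(Add(2, Mul(-1, -6)), Mul(-4, -3)) = Mul(Add(2, 6), 12) = Mul(8, 12) = 96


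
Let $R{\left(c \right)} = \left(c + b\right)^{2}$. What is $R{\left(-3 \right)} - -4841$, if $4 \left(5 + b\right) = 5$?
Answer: $\frac{78185}{16} \approx 4886.6$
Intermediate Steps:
$b = - \frac{15}{4}$ ($b = -5 + \frac{1}{4} \cdot 5 = -5 + \frac{5}{4} = - \frac{15}{4} \approx -3.75$)
$R{\left(c \right)} = \left(- \frac{15}{4} + c\right)^{2}$ ($R{\left(c \right)} = \left(c - \frac{15}{4}\right)^{2} = \left(- \frac{15}{4} + c\right)^{2}$)
$R{\left(-3 \right)} - -4841 = \frac{\left(-15 + 4 \left(-3\right)\right)^{2}}{16} - -4841 = \frac{\left(-15 - 12\right)^{2}}{16} + 4841 = \frac{\left(-27\right)^{2}}{16} + 4841 = \frac{1}{16} \cdot 729 + 4841 = \frac{729}{16} + 4841 = \frac{78185}{16}$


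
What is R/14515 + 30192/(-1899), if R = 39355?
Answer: -24233449/1837599 ≈ -13.188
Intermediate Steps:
R/14515 + 30192/(-1899) = 39355/14515 + 30192/(-1899) = 39355*(1/14515) + 30192*(-1/1899) = 7871/2903 - 10064/633 = -24233449/1837599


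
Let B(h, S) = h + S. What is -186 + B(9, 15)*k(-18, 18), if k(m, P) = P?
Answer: 246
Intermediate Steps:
B(h, S) = S + h
-186 + B(9, 15)*k(-18, 18) = -186 + (15 + 9)*18 = -186 + 24*18 = -186 + 432 = 246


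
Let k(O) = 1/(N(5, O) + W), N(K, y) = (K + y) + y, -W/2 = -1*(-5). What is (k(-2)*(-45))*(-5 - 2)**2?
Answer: 245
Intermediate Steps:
W = -10 (W = -(-2)*(-5) = -2*5 = -10)
N(K, y) = K + 2*y
k(O) = 1/(-5 + 2*O) (k(O) = 1/((5 + 2*O) - 10) = 1/(-5 + 2*O))
(k(-2)*(-45))*(-5 - 2)**2 = (-45/(-5 + 2*(-2)))*(-5 - 2)**2 = (-45/(-5 - 4))*(-7)**2 = (-45/(-9))*49 = -1/9*(-45)*49 = 5*49 = 245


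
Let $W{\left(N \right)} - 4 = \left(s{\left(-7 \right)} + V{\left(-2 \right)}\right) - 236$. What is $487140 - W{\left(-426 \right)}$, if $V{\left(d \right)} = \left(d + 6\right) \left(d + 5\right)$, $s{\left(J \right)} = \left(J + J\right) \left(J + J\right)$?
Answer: $487164$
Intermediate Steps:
$s{\left(J \right)} = 4 J^{2}$ ($s{\left(J \right)} = 2 J 2 J = 4 J^{2}$)
$V{\left(d \right)} = \left(5 + d\right) \left(6 + d\right)$ ($V{\left(d \right)} = \left(6 + d\right) \left(5 + d\right) = \left(5 + d\right) \left(6 + d\right)$)
$W{\left(N \right)} = -24$ ($W{\left(N \right)} = 4 + \left(\left(4 \left(-7\right)^{2} + \left(30 + \left(-2\right)^{2} + 11 \left(-2\right)\right)\right) - 236\right) = 4 + \left(\left(4 \cdot 49 + \left(30 + 4 - 22\right)\right) - 236\right) = 4 + \left(\left(196 + 12\right) - 236\right) = 4 + \left(208 - 236\right) = 4 - 28 = -24$)
$487140 - W{\left(-426 \right)} = 487140 - -24 = 487140 + 24 = 487164$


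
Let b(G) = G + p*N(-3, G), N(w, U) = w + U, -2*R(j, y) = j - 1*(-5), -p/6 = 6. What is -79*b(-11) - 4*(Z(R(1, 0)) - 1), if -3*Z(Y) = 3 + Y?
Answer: -38943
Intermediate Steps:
p = -36 (p = -6*6 = -36)
R(j, y) = -5/2 - j/2 (R(j, y) = -(j - 1*(-5))/2 = -(j + 5)/2 = -(5 + j)/2 = -5/2 - j/2)
N(w, U) = U + w
b(G) = 108 - 35*G (b(G) = G - 36*(G - 3) = G - 36*(-3 + G) = G + (108 - 36*G) = 108 - 35*G)
Z(Y) = -1 - Y/3 (Z(Y) = -(3 + Y)/3 = -1 - Y/3)
-79*b(-11) - 4*(Z(R(1, 0)) - 1) = -79*(108 - 35*(-11)) - 4*((-1 - (-5/2 - ½*1)/3) - 1) = -79*(108 + 385) - 4*((-1 - (-5/2 - ½)/3) - 1) = -79*493 - 4*((-1 - ⅓*(-3)) - 1) = -38947 - 4*((-1 + 1) - 1) = -38947 - 4*(0 - 1) = -38947 - 4*(-1) = -38947 + 4 = -38943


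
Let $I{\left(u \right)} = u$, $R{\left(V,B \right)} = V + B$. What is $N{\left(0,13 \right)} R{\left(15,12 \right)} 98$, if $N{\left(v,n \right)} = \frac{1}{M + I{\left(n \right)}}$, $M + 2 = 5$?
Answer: $\frac{1323}{8} \approx 165.38$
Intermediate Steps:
$M = 3$ ($M = -2 + 5 = 3$)
$R{\left(V,B \right)} = B + V$
$N{\left(v,n \right)} = \frac{1}{3 + n}$
$N{\left(0,13 \right)} R{\left(15,12 \right)} 98 = \frac{12 + 15}{3 + 13} \cdot 98 = \frac{1}{16} \cdot 27 \cdot 98 = \frac{27}{16} \cdot 98 = \frac{1323}{8}$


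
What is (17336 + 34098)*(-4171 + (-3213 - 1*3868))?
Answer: -578735368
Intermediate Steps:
(17336 + 34098)*(-4171 + (-3213 - 1*3868)) = 51434*(-4171 + (-3213 - 3868)) = 51434*(-4171 - 7081) = 51434*(-11252) = -578735368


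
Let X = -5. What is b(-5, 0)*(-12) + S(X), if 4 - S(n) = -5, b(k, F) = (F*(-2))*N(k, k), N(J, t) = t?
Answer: 9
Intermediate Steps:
b(k, F) = -2*F*k (b(k, F) = (F*(-2))*k = (-2*F)*k = -2*F*k)
S(n) = 9 (S(n) = 4 - 1*(-5) = 4 + 5 = 9)
b(-5, 0)*(-12) + S(X) = -2*0*(-5)*(-12) + 9 = 0*(-12) + 9 = 0 + 9 = 9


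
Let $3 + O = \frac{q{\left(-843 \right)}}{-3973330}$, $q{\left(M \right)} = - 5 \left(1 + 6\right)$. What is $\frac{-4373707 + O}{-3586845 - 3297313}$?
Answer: $\frac{3475638630853}{5470606301228} \approx 0.63533$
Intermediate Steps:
$q{\left(M \right)} = -35$ ($q{\left(M \right)} = \left(-5\right) 7 = -35$)
$O = - \frac{2383991}{794666}$ ($O = -3 - \frac{35}{-3973330} = -3 - - \frac{7}{794666} = -3 + \frac{7}{794666} = - \frac{2383991}{794666} \approx -3.0$)
$\frac{-4373707 + O}{-3586845 - 3297313} = \frac{-4373707 - \frac{2383991}{794666}}{-3586845 - 3297313} = - \frac{3475638630853}{794666 \left(-6884158\right)} = \left(- \frac{3475638630853}{794666}\right) \left(- \frac{1}{6884158}\right) = \frac{3475638630853}{5470606301228}$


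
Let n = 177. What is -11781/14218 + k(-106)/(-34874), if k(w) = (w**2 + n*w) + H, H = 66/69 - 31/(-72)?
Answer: -251600756101/410554304496 ≈ -0.61283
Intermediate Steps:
H = 2297/1656 (H = 66*(1/69) - 31*(-1/72) = 22/23 + 31/72 = 2297/1656 ≈ 1.3871)
k(w) = 2297/1656 + w**2 + 177*w (k(w) = (w**2 + 177*w) + 2297/1656 = 2297/1656 + w**2 + 177*w)
-11781/14218 + k(-106)/(-34874) = -11781/14218 + (2297/1656 + (-106)**2 + 177*(-106))/(-34874) = -11781*1/14218 + (2297/1656 + 11236 - 18762)*(-1/34874) = -11781/14218 - 12460759/1656*(-1/34874) = -11781/14218 + 12460759/57751344 = -251600756101/410554304496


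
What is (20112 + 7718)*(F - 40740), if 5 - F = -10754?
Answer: -834371230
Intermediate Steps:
F = 10759 (F = 5 - 1*(-10754) = 5 + 10754 = 10759)
(20112 + 7718)*(F - 40740) = (20112 + 7718)*(10759 - 40740) = 27830*(-29981) = -834371230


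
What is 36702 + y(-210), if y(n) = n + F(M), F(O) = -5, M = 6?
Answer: 36487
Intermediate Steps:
y(n) = -5 + n (y(n) = n - 5 = -5 + n)
36702 + y(-210) = 36702 + (-5 - 210) = 36702 - 215 = 36487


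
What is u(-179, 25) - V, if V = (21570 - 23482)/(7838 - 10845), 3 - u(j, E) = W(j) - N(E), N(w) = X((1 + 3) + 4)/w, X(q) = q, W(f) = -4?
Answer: 502481/75175 ≈ 6.6842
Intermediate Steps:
N(w) = 8/w (N(w) = ((1 + 3) + 4)/w = (4 + 4)/w = 8/w)
u(j, E) = 7 + 8/E (u(j, E) = 3 - (-4 - 8/E) = 3 + (4 + 8/E) = 7 + 8/E)
V = 1912/3007 (V = -1912/(-3007) = -1912*(-1/3007) = 1912/3007 ≈ 0.63585)
u(-179, 25) - V = (7 + 8/25) - 1*1912/3007 = (7 + 8*(1/25)) - 1912/3007 = (7 + 8/25) - 1912/3007 = 183/25 - 1912/3007 = 502481/75175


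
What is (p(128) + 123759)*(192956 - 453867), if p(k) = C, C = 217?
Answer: -32346702136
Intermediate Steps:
p(k) = 217
(p(128) + 123759)*(192956 - 453867) = (217 + 123759)*(192956 - 453867) = 123976*(-260911) = -32346702136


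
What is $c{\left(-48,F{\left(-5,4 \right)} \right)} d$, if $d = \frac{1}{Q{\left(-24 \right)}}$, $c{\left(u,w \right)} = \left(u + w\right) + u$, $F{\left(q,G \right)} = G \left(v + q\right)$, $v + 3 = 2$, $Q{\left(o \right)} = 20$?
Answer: $-6$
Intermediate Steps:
$v = -1$ ($v = -3 + 2 = -1$)
$F{\left(q,G \right)} = G \left(-1 + q\right)$
$c{\left(u,w \right)} = w + 2 u$
$d = \frac{1}{20} \approx 0.05$
$c{\left(-48,F{\left(-5,4 \right)} \right)} d = \left(4 \left(-1 - 5\right) + 2 \left(-48\right)\right) \frac{1}{20} = \left(4 \left(-6\right) - 96\right) \frac{1}{20} = \left(-24 - 96\right) \frac{1}{20} = \left(-120\right) \frac{1}{20} = -6$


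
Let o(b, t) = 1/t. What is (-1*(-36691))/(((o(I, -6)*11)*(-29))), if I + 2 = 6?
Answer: 220146/319 ≈ 690.11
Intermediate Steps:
I = 4 (I = -2 + 6 = 4)
(-1*(-36691))/(((o(I, -6)*11)*(-29))) = (-1*(-36691))/(((11/(-6))*(-29))) = 36691/((-⅙*11*(-29))) = 36691/((-11/6*(-29))) = 36691/(319/6) = 36691*(6/319) = 220146/319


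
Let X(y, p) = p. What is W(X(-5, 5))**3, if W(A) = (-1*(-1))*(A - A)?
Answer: 0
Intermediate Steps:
W(A) = 0 (W(A) = 1*0 = 0)
W(X(-5, 5))**3 = 0**3 = 0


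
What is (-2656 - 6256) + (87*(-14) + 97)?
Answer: -10033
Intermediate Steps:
(-2656 - 6256) + (87*(-14) + 97) = -8912 + (-1218 + 97) = -8912 - 1121 = -10033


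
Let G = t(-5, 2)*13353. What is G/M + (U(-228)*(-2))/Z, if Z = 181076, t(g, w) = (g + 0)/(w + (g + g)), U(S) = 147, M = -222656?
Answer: -450472359/11519330816 ≈ -0.039106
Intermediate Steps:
t(g, w) = g/(w + 2*g)
G = 66765/8 (G = -5/(2 + 2*(-5))*13353 = -5/(2 - 10)*13353 = -5/(-8)*13353 = -5*(-1/8)*13353 = (5/8)*13353 = 66765/8 ≈ 8345.6)
G/M + (U(-228)*(-2))/Z = (66765/8)/(-222656) + (147*(-2))/181076 = (66765/8)*(-1/222656) - 294*1/181076 = -66765/1781248 - 21/12934 = -450472359/11519330816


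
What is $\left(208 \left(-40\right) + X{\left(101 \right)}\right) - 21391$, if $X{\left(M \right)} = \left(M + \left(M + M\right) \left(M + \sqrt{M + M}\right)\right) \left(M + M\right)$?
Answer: $4111895 + 40804 \sqrt{202} \approx 4.6918 \cdot 10^{6}$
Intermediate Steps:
$X{\left(M \right)} = 2 M \left(M + 2 M \left(M + \sqrt{2} \sqrt{M}\right)\right)$ ($X{\left(M \right)} = \left(M + 2 M \left(M + \sqrt{2 M}\right)\right) 2 M = \left(M + 2 M \left(M + \sqrt{2} \sqrt{M}\right)\right) 2 M = 2 M \left(M + 2 M \left(M + \sqrt{2} \sqrt{M}\right)\right)$)
$\left(208 \left(-40\right) + X{\left(101 \right)}\right) - 21391 = \left(208 \left(-40\right) + \left(2 \cdot 101^{2} + 4 \cdot 101^{3} + 4 \sqrt{2} \cdot 101^{\frac{5}{2}}\right)\right) - 21391 = \left(-8320 + \left(2 \cdot 10201 + 4 \cdot 1030301 + 4 \sqrt{2} \cdot 10201 \sqrt{101}\right)\right) - 21391 = \left(-8320 + \left(20402 + 4121204 + 40804 \sqrt{202}\right)\right) - 21391 = \left(-8320 + \left(4141606 + 40804 \sqrt{202}\right)\right) - 21391 = \left(4133286 + 40804 \sqrt{202}\right) - 21391 = 4111895 + 40804 \sqrt{202}$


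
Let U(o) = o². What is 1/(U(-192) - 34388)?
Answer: 1/2476 ≈ 0.00040388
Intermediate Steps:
1/(U(-192) - 34388) = 1/((-192)² - 34388) = 1/(36864 - 34388) = 1/2476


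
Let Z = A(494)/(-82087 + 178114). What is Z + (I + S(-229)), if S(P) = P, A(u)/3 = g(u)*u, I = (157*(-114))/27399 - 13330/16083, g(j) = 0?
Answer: -33854596999/146886039 ≈ -230.48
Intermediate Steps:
I = -217694068/146886039 (I = -17898*1/27399 - 13330*1/16083 = -5966/9133 - 13330/16083 = -217694068/146886039 ≈ -1.4821)
A(u) = 0 (A(u) = 3*(0*u) = 3*0 = 0)
Z = 0 (Z = 0/(-82087 + 178114) = 0/96027 = 0*(1/96027) = 0)
Z + (I + S(-229)) = 0 + (-217694068/146886039 - 229) = 0 - 33854596999/146886039 = -33854596999/146886039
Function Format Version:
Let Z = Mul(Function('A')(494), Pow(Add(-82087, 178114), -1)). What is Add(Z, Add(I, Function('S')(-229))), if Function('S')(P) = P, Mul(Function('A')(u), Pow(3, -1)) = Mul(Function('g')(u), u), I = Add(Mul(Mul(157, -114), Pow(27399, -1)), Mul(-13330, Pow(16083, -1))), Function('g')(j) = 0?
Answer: Rational(-33854596999, 146886039) ≈ -230.48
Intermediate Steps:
I = Rational(-217694068, 146886039) (I = Add(Mul(-17898, Rational(1, 27399)), Mul(-13330, Rational(1, 16083))) = Add(Rational(-5966, 9133), Rational(-13330, 16083)) = Rational(-217694068, 146886039) ≈ -1.4821)
Function('A')(u) = 0 (Function('A')(u) = Mul(3, Mul(0, u)) = Mul(3, 0) = 0)
Z = 0 (Z = Mul(0, Pow(Add(-82087, 178114), -1)) = Mul(0, Pow(96027, -1)) = Mul(0, Rational(1, 96027)) = 0)
Add(Z, Add(I, Function('S')(-229))) = Add(0, Add(Rational(-217694068, 146886039), -229)) = Add(0, Rational(-33854596999, 146886039)) = Rational(-33854596999, 146886039)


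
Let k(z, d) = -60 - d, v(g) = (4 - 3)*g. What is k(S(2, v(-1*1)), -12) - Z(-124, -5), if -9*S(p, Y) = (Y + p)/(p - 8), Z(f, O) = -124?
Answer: 76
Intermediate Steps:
v(g) = g (v(g) = 1*g = g)
S(p, Y) = -(Y + p)/(9*(-8 + p)) (S(p, Y) = -(Y + p)/(9*(p - 8)) = -(Y + p)/(9*(-8 + p)))
k(S(2, v(-1*1)), -12) - Z(-124, -5) = (-60 - 1*(-12)) - 1*(-124) = (-60 + 12) + 124 = -48 + 124 = 76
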